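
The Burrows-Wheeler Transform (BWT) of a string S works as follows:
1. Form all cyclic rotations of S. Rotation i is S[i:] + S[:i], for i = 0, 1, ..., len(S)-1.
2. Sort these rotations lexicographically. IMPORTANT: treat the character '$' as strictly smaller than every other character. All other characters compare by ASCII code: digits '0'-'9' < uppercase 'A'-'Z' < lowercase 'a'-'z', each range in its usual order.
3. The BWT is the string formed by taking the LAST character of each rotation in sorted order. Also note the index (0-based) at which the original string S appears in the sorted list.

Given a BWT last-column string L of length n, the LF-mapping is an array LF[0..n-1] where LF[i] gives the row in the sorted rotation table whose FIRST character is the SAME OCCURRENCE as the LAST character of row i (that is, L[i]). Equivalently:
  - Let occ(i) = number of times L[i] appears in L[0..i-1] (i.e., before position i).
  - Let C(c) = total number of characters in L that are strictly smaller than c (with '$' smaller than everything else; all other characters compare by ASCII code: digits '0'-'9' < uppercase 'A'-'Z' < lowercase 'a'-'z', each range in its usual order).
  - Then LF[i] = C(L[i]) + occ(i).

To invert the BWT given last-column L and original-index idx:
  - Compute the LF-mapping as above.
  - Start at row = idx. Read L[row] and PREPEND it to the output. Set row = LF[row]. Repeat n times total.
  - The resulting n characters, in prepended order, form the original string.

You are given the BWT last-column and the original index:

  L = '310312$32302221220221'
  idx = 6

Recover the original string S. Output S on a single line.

Answer: 12231322110022222303$

Derivation:
LF mapping: 17 4 1 18 5 8 0 19 9 20 2 10 11 12 6 13 14 3 15 16 7
Walk LF starting at row 6, prepending L[row]:
  step 1: row=6, L[6]='$', prepend. Next row=LF[6]=0
  step 2: row=0, L[0]='3', prepend. Next row=LF[0]=17
  step 3: row=17, L[17]='0', prepend. Next row=LF[17]=3
  step 4: row=3, L[3]='3', prepend. Next row=LF[3]=18
  step 5: row=18, L[18]='2', prepend. Next row=LF[18]=15
  step 6: row=15, L[15]='2', prepend. Next row=LF[15]=13
  step 7: row=13, L[13]='2', prepend. Next row=LF[13]=12
  step 8: row=12, L[12]='2', prepend. Next row=LF[12]=11
  step 9: row=11, L[11]='2', prepend. Next row=LF[11]=10
  step 10: row=10, L[10]='0', prepend. Next row=LF[10]=2
  step 11: row=2, L[2]='0', prepend. Next row=LF[2]=1
  step 12: row=1, L[1]='1', prepend. Next row=LF[1]=4
  step 13: row=4, L[4]='1', prepend. Next row=LF[4]=5
  step 14: row=5, L[5]='2', prepend. Next row=LF[5]=8
  step 15: row=8, L[8]='2', prepend. Next row=LF[8]=9
  step 16: row=9, L[9]='3', prepend. Next row=LF[9]=20
  step 17: row=20, L[20]='1', prepend. Next row=LF[20]=7
  step 18: row=7, L[7]='3', prepend. Next row=LF[7]=19
  step 19: row=19, L[19]='2', prepend. Next row=LF[19]=16
  step 20: row=16, L[16]='2', prepend. Next row=LF[16]=14
  step 21: row=14, L[14]='1', prepend. Next row=LF[14]=6
Reversed output: 12231322110022222303$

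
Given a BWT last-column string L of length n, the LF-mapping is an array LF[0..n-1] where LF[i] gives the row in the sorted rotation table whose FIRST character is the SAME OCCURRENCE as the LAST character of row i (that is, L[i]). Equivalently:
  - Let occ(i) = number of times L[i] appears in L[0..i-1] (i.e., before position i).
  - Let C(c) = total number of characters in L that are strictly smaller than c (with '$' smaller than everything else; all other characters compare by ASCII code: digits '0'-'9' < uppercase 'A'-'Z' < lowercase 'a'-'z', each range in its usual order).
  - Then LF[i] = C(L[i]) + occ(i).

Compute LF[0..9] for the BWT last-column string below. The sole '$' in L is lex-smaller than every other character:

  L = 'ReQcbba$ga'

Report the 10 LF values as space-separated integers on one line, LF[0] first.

Answer: 2 8 1 7 5 6 3 0 9 4

Derivation:
Char counts: '$':1, 'Q':1, 'R':1, 'a':2, 'b':2, 'c':1, 'e':1, 'g':1
C (first-col start): C('$')=0, C('Q')=1, C('R')=2, C('a')=3, C('b')=5, C('c')=7, C('e')=8, C('g')=9
L[0]='R': occ=0, LF[0]=C('R')+0=2+0=2
L[1]='e': occ=0, LF[1]=C('e')+0=8+0=8
L[2]='Q': occ=0, LF[2]=C('Q')+0=1+0=1
L[3]='c': occ=0, LF[3]=C('c')+0=7+0=7
L[4]='b': occ=0, LF[4]=C('b')+0=5+0=5
L[5]='b': occ=1, LF[5]=C('b')+1=5+1=6
L[6]='a': occ=0, LF[6]=C('a')+0=3+0=3
L[7]='$': occ=0, LF[7]=C('$')+0=0+0=0
L[8]='g': occ=0, LF[8]=C('g')+0=9+0=9
L[9]='a': occ=1, LF[9]=C('a')+1=3+1=4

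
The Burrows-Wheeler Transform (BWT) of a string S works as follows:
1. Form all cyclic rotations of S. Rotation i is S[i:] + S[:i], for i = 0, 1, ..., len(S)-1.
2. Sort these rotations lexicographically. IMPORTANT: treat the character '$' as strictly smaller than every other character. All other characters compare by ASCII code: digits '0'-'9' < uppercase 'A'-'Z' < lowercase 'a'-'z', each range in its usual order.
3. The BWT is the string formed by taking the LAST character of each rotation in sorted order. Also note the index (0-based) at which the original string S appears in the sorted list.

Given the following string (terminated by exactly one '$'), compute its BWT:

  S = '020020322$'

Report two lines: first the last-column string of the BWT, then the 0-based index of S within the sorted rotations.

All 10 rotations (rotation i = S[i:]+S[:i]):
  rot[0] = 020020322$
  rot[1] = 20020322$0
  rot[2] = 0020322$02
  rot[3] = 020322$020
  rot[4] = 20322$0200
  rot[5] = 0322$02002
  rot[6] = 322$020020
  rot[7] = 22$0200203
  rot[8] = 2$02002032
  rot[9] = $020020322
Sorted (with $ < everything):
  sorted[0] = $020020322  (last char: '2')
  sorted[1] = 0020322$02  (last char: '2')
  sorted[2] = 020020322$  (last char: '$')
  sorted[3] = 020322$020  (last char: '0')
  sorted[4] = 0322$02002  (last char: '2')
  sorted[5] = 2$02002032  (last char: '2')
  sorted[6] = 20020322$0  (last char: '0')
  sorted[7] = 20322$0200  (last char: '0')
  sorted[8] = 22$0200203  (last char: '3')
  sorted[9] = 322$020020  (last char: '0')
Last column: 22$0220030
Original string S is at sorted index 2

Answer: 22$0220030
2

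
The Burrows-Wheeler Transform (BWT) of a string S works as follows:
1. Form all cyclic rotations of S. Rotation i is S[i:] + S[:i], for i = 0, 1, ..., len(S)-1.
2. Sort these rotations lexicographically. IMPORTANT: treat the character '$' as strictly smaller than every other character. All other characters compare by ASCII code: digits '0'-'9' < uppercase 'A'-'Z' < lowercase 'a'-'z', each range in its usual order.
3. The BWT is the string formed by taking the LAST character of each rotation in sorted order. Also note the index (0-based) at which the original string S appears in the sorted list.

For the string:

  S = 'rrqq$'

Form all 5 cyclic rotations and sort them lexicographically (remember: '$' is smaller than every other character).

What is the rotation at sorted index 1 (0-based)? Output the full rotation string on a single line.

All 5 rotations (rotation i = S[i:]+S[:i]):
  rot[0] = rrqq$
  rot[1] = rqq$r
  rot[2] = qq$rr
  rot[3] = q$rrq
  rot[4] = $rrqq
Sorted (with $ < everything):
  sorted[0] = $rrqq
  sorted[1] = q$rrq
  sorted[2] = qq$rr
  sorted[3] = rqq$r
  sorted[4] = rrqq$
sorted[1] = q$rrq

Answer: q$rrq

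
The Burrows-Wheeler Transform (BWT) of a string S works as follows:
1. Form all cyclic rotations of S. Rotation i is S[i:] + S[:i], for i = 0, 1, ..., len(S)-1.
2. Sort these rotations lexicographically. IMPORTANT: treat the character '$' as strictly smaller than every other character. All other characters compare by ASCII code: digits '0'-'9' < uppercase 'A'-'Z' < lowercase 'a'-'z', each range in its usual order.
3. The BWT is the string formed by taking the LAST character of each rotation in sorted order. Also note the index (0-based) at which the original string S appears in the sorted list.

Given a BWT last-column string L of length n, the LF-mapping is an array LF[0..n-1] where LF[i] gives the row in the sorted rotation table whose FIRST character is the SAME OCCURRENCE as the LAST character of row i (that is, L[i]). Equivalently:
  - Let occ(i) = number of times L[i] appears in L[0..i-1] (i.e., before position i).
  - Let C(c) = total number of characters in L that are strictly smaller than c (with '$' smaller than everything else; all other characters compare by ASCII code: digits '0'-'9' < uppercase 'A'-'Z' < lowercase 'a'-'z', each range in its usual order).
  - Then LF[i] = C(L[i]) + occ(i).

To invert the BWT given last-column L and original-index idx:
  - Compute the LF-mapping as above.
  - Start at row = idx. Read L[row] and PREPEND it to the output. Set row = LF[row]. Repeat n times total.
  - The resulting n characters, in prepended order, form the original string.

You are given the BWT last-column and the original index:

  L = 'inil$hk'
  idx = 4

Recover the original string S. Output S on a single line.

LF mapping: 2 6 3 5 0 1 4
Walk LF starting at row 4, prepending L[row]:
  step 1: row=4, L[4]='$', prepend. Next row=LF[4]=0
  step 2: row=0, L[0]='i', prepend. Next row=LF[0]=2
  step 3: row=2, L[2]='i', prepend. Next row=LF[2]=3
  step 4: row=3, L[3]='l', prepend. Next row=LF[3]=5
  step 5: row=5, L[5]='h', prepend. Next row=LF[5]=1
  step 6: row=1, L[1]='n', prepend. Next row=LF[1]=6
  step 7: row=6, L[6]='k', prepend. Next row=LF[6]=4
Reversed output: knhlii$

Answer: knhlii$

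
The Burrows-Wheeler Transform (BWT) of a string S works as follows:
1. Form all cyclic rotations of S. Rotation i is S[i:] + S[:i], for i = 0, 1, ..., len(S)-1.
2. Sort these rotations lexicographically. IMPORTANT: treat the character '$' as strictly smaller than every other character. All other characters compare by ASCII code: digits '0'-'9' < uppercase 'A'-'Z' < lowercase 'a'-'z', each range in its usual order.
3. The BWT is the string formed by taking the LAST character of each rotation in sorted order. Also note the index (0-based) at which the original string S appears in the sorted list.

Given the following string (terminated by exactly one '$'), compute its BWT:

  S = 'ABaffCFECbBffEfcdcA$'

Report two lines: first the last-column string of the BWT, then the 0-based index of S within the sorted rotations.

Answer: Ac$AbfEFfCBCdfcffEaB
2

Derivation:
All 20 rotations (rotation i = S[i:]+S[:i]):
  rot[0] = ABaffCFECbBffEfcdcA$
  rot[1] = BaffCFECbBffEfcdcA$A
  rot[2] = affCFECbBffEfcdcA$AB
  rot[3] = ffCFECbBffEfcdcA$ABa
  rot[4] = fCFECbBffEfcdcA$ABaf
  rot[5] = CFECbBffEfcdcA$ABaff
  rot[6] = FECbBffEfcdcA$ABaffC
  rot[7] = ECbBffEfcdcA$ABaffCF
  rot[8] = CbBffEfcdcA$ABaffCFE
  rot[9] = bBffEfcdcA$ABaffCFEC
  rot[10] = BffEfcdcA$ABaffCFECb
  rot[11] = ffEfcdcA$ABaffCFECbB
  rot[12] = fEfcdcA$ABaffCFECbBf
  rot[13] = EfcdcA$ABaffCFECbBff
  rot[14] = fcdcA$ABaffCFECbBffE
  rot[15] = cdcA$ABaffCFECbBffEf
  rot[16] = dcA$ABaffCFECbBffEfc
  rot[17] = cA$ABaffCFECbBffEfcd
  rot[18] = A$ABaffCFECbBffEfcdc
  rot[19] = $ABaffCFECbBffEfcdcA
Sorted (with $ < everything):
  sorted[0] = $ABaffCFECbBffEfcdcA  (last char: 'A')
  sorted[1] = A$ABaffCFECbBffEfcdc  (last char: 'c')
  sorted[2] = ABaffCFECbBffEfcdcA$  (last char: '$')
  sorted[3] = BaffCFECbBffEfcdcA$A  (last char: 'A')
  sorted[4] = BffEfcdcA$ABaffCFECb  (last char: 'b')
  sorted[5] = CFECbBffEfcdcA$ABaff  (last char: 'f')
  sorted[6] = CbBffEfcdcA$ABaffCFE  (last char: 'E')
  sorted[7] = ECbBffEfcdcA$ABaffCF  (last char: 'F')
  sorted[8] = EfcdcA$ABaffCFECbBff  (last char: 'f')
  sorted[9] = FECbBffEfcdcA$ABaffC  (last char: 'C')
  sorted[10] = affCFECbBffEfcdcA$AB  (last char: 'B')
  sorted[11] = bBffEfcdcA$ABaffCFEC  (last char: 'C')
  sorted[12] = cA$ABaffCFECbBffEfcd  (last char: 'd')
  sorted[13] = cdcA$ABaffCFECbBffEf  (last char: 'f')
  sorted[14] = dcA$ABaffCFECbBffEfc  (last char: 'c')
  sorted[15] = fCFECbBffEfcdcA$ABaf  (last char: 'f')
  sorted[16] = fEfcdcA$ABaffCFECbBf  (last char: 'f')
  sorted[17] = fcdcA$ABaffCFECbBffE  (last char: 'E')
  sorted[18] = ffCFECbBffEfcdcA$ABa  (last char: 'a')
  sorted[19] = ffEfcdcA$ABaffCFECbB  (last char: 'B')
Last column: Ac$AbfEFfCBCdfcffEaB
Original string S is at sorted index 2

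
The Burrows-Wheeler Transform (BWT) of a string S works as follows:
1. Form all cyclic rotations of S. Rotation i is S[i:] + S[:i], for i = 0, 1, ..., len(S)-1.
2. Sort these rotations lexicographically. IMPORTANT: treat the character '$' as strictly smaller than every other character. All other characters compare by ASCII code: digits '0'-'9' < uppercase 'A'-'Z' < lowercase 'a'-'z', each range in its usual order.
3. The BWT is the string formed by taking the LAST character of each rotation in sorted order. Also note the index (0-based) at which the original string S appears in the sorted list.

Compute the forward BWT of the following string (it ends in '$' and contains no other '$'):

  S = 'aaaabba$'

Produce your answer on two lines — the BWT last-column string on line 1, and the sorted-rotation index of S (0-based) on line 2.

All 8 rotations (rotation i = S[i:]+S[:i]):
  rot[0] = aaaabba$
  rot[1] = aaabba$a
  rot[2] = aabba$aa
  rot[3] = abba$aaa
  rot[4] = bba$aaaa
  rot[5] = ba$aaaab
  rot[6] = a$aaaabb
  rot[7] = $aaaabba
Sorted (with $ < everything):
  sorted[0] = $aaaabba  (last char: 'a')
  sorted[1] = a$aaaabb  (last char: 'b')
  sorted[2] = aaaabba$  (last char: '$')
  sorted[3] = aaabba$a  (last char: 'a')
  sorted[4] = aabba$aa  (last char: 'a')
  sorted[5] = abba$aaa  (last char: 'a')
  sorted[6] = ba$aaaab  (last char: 'b')
  sorted[7] = bba$aaaa  (last char: 'a')
Last column: ab$aaaba
Original string S is at sorted index 2

Answer: ab$aaaba
2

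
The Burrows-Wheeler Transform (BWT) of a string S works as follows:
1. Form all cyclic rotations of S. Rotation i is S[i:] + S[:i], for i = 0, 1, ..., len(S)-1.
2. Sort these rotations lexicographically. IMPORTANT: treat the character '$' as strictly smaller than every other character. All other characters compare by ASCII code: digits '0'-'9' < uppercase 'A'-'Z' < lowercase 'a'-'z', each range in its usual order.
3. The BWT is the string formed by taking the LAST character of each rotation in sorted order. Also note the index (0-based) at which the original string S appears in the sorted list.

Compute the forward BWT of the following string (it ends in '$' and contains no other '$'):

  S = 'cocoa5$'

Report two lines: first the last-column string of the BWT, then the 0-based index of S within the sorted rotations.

All 7 rotations (rotation i = S[i:]+S[:i]):
  rot[0] = cocoa5$
  rot[1] = ocoa5$c
  rot[2] = coa5$co
  rot[3] = oa5$coc
  rot[4] = a5$coco
  rot[5] = 5$cocoa
  rot[6] = $cocoa5
Sorted (with $ < everything):
  sorted[0] = $cocoa5  (last char: '5')
  sorted[1] = 5$cocoa  (last char: 'a')
  sorted[2] = a5$coco  (last char: 'o')
  sorted[3] = coa5$co  (last char: 'o')
  sorted[4] = cocoa5$  (last char: '$')
  sorted[5] = oa5$coc  (last char: 'c')
  sorted[6] = ocoa5$c  (last char: 'c')
Last column: 5aoo$cc
Original string S is at sorted index 4

Answer: 5aoo$cc
4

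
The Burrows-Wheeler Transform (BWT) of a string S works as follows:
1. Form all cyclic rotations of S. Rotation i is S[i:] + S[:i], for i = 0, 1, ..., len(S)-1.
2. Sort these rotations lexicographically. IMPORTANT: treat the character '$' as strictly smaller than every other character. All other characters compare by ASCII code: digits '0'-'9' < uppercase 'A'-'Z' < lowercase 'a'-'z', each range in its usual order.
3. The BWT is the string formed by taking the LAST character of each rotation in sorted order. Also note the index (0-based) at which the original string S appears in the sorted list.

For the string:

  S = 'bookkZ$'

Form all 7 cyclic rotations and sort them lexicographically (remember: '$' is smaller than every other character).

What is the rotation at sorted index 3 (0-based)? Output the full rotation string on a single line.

Answer: kZ$book

Derivation:
All 7 rotations (rotation i = S[i:]+S[:i]):
  rot[0] = bookkZ$
  rot[1] = ookkZ$b
  rot[2] = okkZ$bo
  rot[3] = kkZ$boo
  rot[4] = kZ$book
  rot[5] = Z$bookk
  rot[6] = $bookkZ
Sorted (with $ < everything):
  sorted[0] = $bookkZ
  sorted[1] = Z$bookk
  sorted[2] = bookkZ$
  sorted[3] = kZ$book
  sorted[4] = kkZ$boo
  sorted[5] = okkZ$bo
  sorted[6] = ookkZ$b
sorted[3] = kZ$book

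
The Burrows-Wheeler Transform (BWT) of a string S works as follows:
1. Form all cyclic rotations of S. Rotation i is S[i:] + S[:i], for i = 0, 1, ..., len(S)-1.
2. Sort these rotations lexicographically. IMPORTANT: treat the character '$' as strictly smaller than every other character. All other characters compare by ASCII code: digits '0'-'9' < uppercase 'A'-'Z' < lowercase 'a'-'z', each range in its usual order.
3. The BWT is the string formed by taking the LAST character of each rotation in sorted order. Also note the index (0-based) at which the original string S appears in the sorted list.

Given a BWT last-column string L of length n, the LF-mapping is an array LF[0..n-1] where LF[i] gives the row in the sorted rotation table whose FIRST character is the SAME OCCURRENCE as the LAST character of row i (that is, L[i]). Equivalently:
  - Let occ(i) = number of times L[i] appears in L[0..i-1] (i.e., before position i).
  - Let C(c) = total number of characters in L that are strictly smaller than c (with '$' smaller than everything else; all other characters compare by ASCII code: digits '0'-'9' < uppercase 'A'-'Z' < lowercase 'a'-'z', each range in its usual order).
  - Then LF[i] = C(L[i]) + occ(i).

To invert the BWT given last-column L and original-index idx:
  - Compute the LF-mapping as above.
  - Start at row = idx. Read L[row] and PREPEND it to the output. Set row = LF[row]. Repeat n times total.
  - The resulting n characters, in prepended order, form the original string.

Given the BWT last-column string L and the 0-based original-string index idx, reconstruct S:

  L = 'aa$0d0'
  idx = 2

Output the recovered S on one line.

LF mapping: 3 4 0 1 5 2
Walk LF starting at row 2, prepending L[row]:
  step 1: row=2, L[2]='$', prepend. Next row=LF[2]=0
  step 2: row=0, L[0]='a', prepend. Next row=LF[0]=3
  step 3: row=3, L[3]='0', prepend. Next row=LF[3]=1
  step 4: row=1, L[1]='a', prepend. Next row=LF[1]=4
  step 5: row=4, L[4]='d', prepend. Next row=LF[4]=5
  step 6: row=5, L[5]='0', prepend. Next row=LF[5]=2
Reversed output: 0da0a$

Answer: 0da0a$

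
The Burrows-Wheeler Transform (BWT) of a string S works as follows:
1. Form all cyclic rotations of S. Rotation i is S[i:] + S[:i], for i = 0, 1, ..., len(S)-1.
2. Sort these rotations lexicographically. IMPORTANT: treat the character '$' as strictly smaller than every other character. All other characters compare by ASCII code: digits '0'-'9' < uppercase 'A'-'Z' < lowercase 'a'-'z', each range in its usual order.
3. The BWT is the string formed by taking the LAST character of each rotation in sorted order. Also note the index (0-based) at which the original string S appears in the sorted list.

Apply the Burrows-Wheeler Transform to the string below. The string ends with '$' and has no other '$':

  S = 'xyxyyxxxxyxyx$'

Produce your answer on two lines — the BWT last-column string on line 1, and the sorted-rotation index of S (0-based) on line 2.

All 14 rotations (rotation i = S[i:]+S[:i]):
  rot[0] = xyxyyxxxxyxyx$
  rot[1] = yxyyxxxxyxyx$x
  rot[2] = xyyxxxxyxyx$xy
  rot[3] = yyxxxxyxyx$xyx
  rot[4] = yxxxxyxyx$xyxy
  rot[5] = xxxxyxyx$xyxyy
  rot[6] = xxxyxyx$xyxyyx
  rot[7] = xxyxyx$xyxyyxx
  rot[8] = xyxyx$xyxyyxxx
  rot[9] = yxyx$xyxyyxxxx
  rot[10] = xyx$xyxyyxxxxy
  rot[11] = yx$xyxyyxxxxyx
  rot[12] = x$xyxyyxxxxyxy
  rot[13] = $xyxyyxxxxyxyx
Sorted (with $ < everything):
  sorted[0] = $xyxyyxxxxyxyx  (last char: 'x')
  sorted[1] = x$xyxyyxxxxyxy  (last char: 'y')
  sorted[2] = xxxxyxyx$xyxyy  (last char: 'y')
  sorted[3] = xxxyxyx$xyxyyx  (last char: 'x')
  sorted[4] = xxyxyx$xyxyyxx  (last char: 'x')
  sorted[5] = xyx$xyxyyxxxxy  (last char: 'y')
  sorted[6] = xyxyx$xyxyyxxx  (last char: 'x')
  sorted[7] = xyxyyxxxxyxyx$  (last char: '$')
  sorted[8] = xyyxxxxyxyx$xy  (last char: 'y')
  sorted[9] = yx$xyxyyxxxxyx  (last char: 'x')
  sorted[10] = yxxxxyxyx$xyxy  (last char: 'y')
  sorted[11] = yxyx$xyxyyxxxx  (last char: 'x')
  sorted[12] = yxyyxxxxyxyx$x  (last char: 'x')
  sorted[13] = yyxxxxyxyx$xyx  (last char: 'x')
Last column: xyyxxyx$yxyxxx
Original string S is at sorted index 7

Answer: xyyxxyx$yxyxxx
7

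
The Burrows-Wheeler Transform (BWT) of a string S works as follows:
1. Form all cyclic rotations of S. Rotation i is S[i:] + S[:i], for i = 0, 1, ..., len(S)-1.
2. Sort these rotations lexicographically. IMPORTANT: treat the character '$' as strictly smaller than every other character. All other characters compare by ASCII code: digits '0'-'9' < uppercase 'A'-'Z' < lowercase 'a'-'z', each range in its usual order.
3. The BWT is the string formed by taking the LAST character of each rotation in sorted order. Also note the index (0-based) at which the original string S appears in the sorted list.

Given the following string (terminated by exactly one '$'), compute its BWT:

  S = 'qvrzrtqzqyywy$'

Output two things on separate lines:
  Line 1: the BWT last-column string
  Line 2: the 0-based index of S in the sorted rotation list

Answer: y$ztzvrqywyqqr
1

Derivation:
All 14 rotations (rotation i = S[i:]+S[:i]):
  rot[0] = qvrzrtqzqyywy$
  rot[1] = vrzrtqzqyywy$q
  rot[2] = rzrtqzqyywy$qv
  rot[3] = zrtqzqyywy$qvr
  rot[4] = rtqzqyywy$qvrz
  rot[5] = tqzqyywy$qvrzr
  rot[6] = qzqyywy$qvrzrt
  rot[7] = zqyywy$qvrzrtq
  rot[8] = qyywy$qvrzrtqz
  rot[9] = yywy$qvrzrtqzq
  rot[10] = ywy$qvrzrtqzqy
  rot[11] = wy$qvrzrtqzqyy
  rot[12] = y$qvrzrtqzqyyw
  rot[13] = $qvrzrtqzqyywy
Sorted (with $ < everything):
  sorted[0] = $qvrzrtqzqyywy  (last char: 'y')
  sorted[1] = qvrzrtqzqyywy$  (last char: '$')
  sorted[2] = qyywy$qvrzrtqz  (last char: 'z')
  sorted[3] = qzqyywy$qvrzrt  (last char: 't')
  sorted[4] = rtqzqyywy$qvrz  (last char: 'z')
  sorted[5] = rzrtqzqyywy$qv  (last char: 'v')
  sorted[6] = tqzqyywy$qvrzr  (last char: 'r')
  sorted[7] = vrzrtqzqyywy$q  (last char: 'q')
  sorted[8] = wy$qvrzrtqzqyy  (last char: 'y')
  sorted[9] = y$qvrzrtqzqyyw  (last char: 'w')
  sorted[10] = ywy$qvrzrtqzqy  (last char: 'y')
  sorted[11] = yywy$qvrzrtqzq  (last char: 'q')
  sorted[12] = zqyywy$qvrzrtq  (last char: 'q')
  sorted[13] = zrtqzqyywy$qvr  (last char: 'r')
Last column: y$ztzvrqywyqqr
Original string S is at sorted index 1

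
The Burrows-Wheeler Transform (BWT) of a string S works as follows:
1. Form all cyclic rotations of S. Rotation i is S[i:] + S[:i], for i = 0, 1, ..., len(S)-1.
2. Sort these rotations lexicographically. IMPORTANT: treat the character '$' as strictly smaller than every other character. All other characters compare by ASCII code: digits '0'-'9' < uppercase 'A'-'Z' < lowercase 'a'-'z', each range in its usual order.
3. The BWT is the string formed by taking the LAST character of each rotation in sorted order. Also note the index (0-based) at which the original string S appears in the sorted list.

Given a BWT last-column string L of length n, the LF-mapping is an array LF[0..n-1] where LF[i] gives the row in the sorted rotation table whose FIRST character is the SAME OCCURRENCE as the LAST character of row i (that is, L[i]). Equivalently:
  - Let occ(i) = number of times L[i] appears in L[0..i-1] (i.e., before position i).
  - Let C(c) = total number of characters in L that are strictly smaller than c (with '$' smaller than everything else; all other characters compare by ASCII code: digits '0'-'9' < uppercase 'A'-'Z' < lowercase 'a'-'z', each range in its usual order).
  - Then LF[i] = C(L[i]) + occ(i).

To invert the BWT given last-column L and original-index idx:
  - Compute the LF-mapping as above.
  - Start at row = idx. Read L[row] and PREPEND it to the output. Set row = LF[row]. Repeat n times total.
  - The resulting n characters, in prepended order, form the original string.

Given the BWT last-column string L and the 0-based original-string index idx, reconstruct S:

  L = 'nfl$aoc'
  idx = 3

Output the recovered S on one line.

Answer: falcon$

Derivation:
LF mapping: 5 3 4 0 1 6 2
Walk LF starting at row 3, prepending L[row]:
  step 1: row=3, L[3]='$', prepend. Next row=LF[3]=0
  step 2: row=0, L[0]='n', prepend. Next row=LF[0]=5
  step 3: row=5, L[5]='o', prepend. Next row=LF[5]=6
  step 4: row=6, L[6]='c', prepend. Next row=LF[6]=2
  step 5: row=2, L[2]='l', prepend. Next row=LF[2]=4
  step 6: row=4, L[4]='a', prepend. Next row=LF[4]=1
  step 7: row=1, L[1]='f', prepend. Next row=LF[1]=3
Reversed output: falcon$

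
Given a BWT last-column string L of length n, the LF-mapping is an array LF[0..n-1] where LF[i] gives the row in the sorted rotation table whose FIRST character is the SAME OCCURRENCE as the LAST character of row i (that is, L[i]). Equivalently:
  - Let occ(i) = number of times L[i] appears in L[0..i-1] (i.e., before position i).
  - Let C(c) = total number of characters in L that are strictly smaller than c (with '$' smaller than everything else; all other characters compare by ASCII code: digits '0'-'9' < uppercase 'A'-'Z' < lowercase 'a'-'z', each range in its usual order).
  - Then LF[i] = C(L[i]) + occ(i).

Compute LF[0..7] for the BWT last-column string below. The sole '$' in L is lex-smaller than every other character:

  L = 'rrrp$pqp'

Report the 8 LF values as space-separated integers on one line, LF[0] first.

Char counts: '$':1, 'p':3, 'q':1, 'r':3
C (first-col start): C('$')=0, C('p')=1, C('q')=4, C('r')=5
L[0]='r': occ=0, LF[0]=C('r')+0=5+0=5
L[1]='r': occ=1, LF[1]=C('r')+1=5+1=6
L[2]='r': occ=2, LF[2]=C('r')+2=5+2=7
L[3]='p': occ=0, LF[3]=C('p')+0=1+0=1
L[4]='$': occ=0, LF[4]=C('$')+0=0+0=0
L[5]='p': occ=1, LF[5]=C('p')+1=1+1=2
L[6]='q': occ=0, LF[6]=C('q')+0=4+0=4
L[7]='p': occ=2, LF[7]=C('p')+2=1+2=3

Answer: 5 6 7 1 0 2 4 3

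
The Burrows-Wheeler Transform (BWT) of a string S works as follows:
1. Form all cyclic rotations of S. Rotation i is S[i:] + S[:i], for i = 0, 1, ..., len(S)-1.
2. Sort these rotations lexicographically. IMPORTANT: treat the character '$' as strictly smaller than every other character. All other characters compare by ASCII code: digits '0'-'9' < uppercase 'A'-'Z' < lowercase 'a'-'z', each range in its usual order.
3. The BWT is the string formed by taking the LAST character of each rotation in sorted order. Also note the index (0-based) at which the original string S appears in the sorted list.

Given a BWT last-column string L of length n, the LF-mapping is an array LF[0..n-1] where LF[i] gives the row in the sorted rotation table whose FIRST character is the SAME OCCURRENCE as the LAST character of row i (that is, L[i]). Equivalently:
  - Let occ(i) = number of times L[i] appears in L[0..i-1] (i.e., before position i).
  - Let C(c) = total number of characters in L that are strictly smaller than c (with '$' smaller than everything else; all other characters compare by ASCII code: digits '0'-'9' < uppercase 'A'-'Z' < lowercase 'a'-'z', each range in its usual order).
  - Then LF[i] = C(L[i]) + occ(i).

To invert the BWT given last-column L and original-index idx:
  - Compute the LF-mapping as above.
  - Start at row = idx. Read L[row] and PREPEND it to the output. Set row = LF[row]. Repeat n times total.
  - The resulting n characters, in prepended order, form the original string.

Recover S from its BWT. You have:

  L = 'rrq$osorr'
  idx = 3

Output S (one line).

LF mapping: 4 5 3 0 1 8 2 6 7
Walk LF starting at row 3, prepending L[row]:
  step 1: row=3, L[3]='$', prepend. Next row=LF[3]=0
  step 2: row=0, L[0]='r', prepend. Next row=LF[0]=4
  step 3: row=4, L[4]='o', prepend. Next row=LF[4]=1
  step 4: row=1, L[1]='r', prepend. Next row=LF[1]=5
  step 5: row=5, L[5]='s', prepend. Next row=LF[5]=8
  step 6: row=8, L[8]='r', prepend. Next row=LF[8]=7
  step 7: row=7, L[7]='r', prepend. Next row=LF[7]=6
  step 8: row=6, L[6]='o', prepend. Next row=LF[6]=2
  step 9: row=2, L[2]='q', prepend. Next row=LF[2]=3
Reversed output: qorrsror$

Answer: qorrsror$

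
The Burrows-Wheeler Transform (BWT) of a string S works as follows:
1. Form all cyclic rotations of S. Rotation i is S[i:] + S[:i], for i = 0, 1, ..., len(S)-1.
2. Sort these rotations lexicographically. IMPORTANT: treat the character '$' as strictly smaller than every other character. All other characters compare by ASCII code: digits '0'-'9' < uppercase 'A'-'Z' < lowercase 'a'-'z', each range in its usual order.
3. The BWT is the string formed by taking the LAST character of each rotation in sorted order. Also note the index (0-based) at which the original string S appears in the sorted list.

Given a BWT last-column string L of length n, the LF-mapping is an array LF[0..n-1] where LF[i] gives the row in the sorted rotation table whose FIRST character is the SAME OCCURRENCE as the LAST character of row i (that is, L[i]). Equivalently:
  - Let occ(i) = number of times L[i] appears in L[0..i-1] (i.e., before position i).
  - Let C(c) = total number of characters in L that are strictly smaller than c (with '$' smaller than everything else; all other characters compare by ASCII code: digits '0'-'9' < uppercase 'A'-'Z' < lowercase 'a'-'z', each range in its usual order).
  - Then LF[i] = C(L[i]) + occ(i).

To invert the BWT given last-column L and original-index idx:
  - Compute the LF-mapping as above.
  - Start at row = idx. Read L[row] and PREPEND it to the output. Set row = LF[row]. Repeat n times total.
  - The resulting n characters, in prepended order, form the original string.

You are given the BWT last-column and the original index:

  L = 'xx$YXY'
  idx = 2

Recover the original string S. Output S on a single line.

LF mapping: 4 5 0 2 1 3
Walk LF starting at row 2, prepending L[row]:
  step 1: row=2, L[2]='$', prepend. Next row=LF[2]=0
  step 2: row=0, L[0]='x', prepend. Next row=LF[0]=4
  step 3: row=4, L[4]='X', prepend. Next row=LF[4]=1
  step 4: row=1, L[1]='x', prepend. Next row=LF[1]=5
  step 5: row=5, L[5]='Y', prepend. Next row=LF[5]=3
  step 6: row=3, L[3]='Y', prepend. Next row=LF[3]=2
Reversed output: YYxXx$

Answer: YYxXx$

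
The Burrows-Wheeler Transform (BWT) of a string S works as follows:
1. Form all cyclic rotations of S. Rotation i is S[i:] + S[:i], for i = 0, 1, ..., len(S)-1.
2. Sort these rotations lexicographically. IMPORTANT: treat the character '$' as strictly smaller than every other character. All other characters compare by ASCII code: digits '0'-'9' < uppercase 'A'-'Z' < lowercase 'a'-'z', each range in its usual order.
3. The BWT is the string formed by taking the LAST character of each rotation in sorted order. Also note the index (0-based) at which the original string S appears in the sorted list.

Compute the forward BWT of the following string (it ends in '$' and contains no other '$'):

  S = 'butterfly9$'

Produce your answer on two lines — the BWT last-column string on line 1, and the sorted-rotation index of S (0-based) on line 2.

All 11 rotations (rotation i = S[i:]+S[:i]):
  rot[0] = butterfly9$
  rot[1] = utterfly9$b
  rot[2] = tterfly9$bu
  rot[3] = terfly9$but
  rot[4] = erfly9$butt
  rot[5] = rfly9$butte
  rot[6] = fly9$butter
  rot[7] = ly9$butterf
  rot[8] = y9$butterfl
  rot[9] = 9$butterfly
  rot[10] = $butterfly9
Sorted (with $ < everything):
  sorted[0] = $butterfly9  (last char: '9')
  sorted[1] = 9$butterfly  (last char: 'y')
  sorted[2] = butterfly9$  (last char: '$')
  sorted[3] = erfly9$butt  (last char: 't')
  sorted[4] = fly9$butter  (last char: 'r')
  sorted[5] = ly9$butterf  (last char: 'f')
  sorted[6] = rfly9$butte  (last char: 'e')
  sorted[7] = terfly9$but  (last char: 't')
  sorted[8] = tterfly9$bu  (last char: 'u')
  sorted[9] = utterfly9$b  (last char: 'b')
  sorted[10] = y9$butterfl  (last char: 'l')
Last column: 9y$trfetubl
Original string S is at sorted index 2

Answer: 9y$trfetubl
2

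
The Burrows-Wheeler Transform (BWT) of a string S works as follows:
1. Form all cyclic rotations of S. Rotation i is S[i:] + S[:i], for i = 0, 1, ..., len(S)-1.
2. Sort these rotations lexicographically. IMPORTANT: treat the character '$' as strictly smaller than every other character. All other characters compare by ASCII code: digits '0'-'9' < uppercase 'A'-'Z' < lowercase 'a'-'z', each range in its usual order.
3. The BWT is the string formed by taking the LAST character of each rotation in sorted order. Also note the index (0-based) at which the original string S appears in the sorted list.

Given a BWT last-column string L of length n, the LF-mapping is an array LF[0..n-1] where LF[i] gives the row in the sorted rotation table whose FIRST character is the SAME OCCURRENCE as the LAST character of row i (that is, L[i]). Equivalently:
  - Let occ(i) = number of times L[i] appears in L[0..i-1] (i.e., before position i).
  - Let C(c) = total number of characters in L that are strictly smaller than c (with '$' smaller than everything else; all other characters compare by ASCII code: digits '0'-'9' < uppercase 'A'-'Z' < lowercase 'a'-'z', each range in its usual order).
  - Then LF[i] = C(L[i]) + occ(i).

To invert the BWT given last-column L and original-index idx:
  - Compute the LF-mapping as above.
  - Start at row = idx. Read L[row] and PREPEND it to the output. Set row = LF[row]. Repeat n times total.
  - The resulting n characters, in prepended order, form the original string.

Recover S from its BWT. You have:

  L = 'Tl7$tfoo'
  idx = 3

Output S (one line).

Answer: footl7T$

Derivation:
LF mapping: 2 4 1 0 7 3 5 6
Walk LF starting at row 3, prepending L[row]:
  step 1: row=3, L[3]='$', prepend. Next row=LF[3]=0
  step 2: row=0, L[0]='T', prepend. Next row=LF[0]=2
  step 3: row=2, L[2]='7', prepend. Next row=LF[2]=1
  step 4: row=1, L[1]='l', prepend. Next row=LF[1]=4
  step 5: row=4, L[4]='t', prepend. Next row=LF[4]=7
  step 6: row=7, L[7]='o', prepend. Next row=LF[7]=6
  step 7: row=6, L[6]='o', prepend. Next row=LF[6]=5
  step 8: row=5, L[5]='f', prepend. Next row=LF[5]=3
Reversed output: footl7T$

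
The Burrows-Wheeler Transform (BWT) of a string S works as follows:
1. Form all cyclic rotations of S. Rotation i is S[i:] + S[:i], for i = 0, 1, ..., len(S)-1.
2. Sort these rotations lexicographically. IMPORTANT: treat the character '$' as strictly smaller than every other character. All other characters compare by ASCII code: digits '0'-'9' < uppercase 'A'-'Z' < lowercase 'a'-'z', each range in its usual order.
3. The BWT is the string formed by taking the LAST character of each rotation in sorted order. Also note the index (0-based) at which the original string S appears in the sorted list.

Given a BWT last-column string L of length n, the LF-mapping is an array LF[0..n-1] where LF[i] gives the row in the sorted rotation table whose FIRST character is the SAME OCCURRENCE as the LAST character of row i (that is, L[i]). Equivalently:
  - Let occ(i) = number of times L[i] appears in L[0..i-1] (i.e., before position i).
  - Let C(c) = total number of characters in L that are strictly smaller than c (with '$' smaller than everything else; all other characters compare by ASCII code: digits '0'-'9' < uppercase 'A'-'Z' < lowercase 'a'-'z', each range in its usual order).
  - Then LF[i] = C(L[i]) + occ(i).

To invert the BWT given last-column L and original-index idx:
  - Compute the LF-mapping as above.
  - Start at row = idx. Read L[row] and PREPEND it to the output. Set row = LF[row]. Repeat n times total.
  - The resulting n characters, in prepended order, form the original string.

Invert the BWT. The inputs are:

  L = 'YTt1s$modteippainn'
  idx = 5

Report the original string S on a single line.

LF mapping: 3 2 16 1 15 0 9 12 5 17 6 7 13 14 4 8 10 11
Walk LF starting at row 5, prepending L[row]:
  step 1: row=5, L[5]='$', prepend. Next row=LF[5]=0
  step 2: row=0, L[0]='Y', prepend. Next row=LF[0]=3
  step 3: row=3, L[3]='1', prepend. Next row=LF[3]=1
  step 4: row=1, L[1]='T', prepend. Next row=LF[1]=2
  step 5: row=2, L[2]='t', prepend. Next row=LF[2]=16
  step 6: row=16, L[16]='n', prepend. Next row=LF[16]=10
  step 7: row=10, L[10]='e', prepend. Next row=LF[10]=6
  step 8: row=6, L[6]='m', prepend. Next row=LF[6]=9
  step 9: row=9, L[9]='t', prepend. Next row=LF[9]=17
  step 10: row=17, L[17]='n', prepend. Next row=LF[17]=11
  step 11: row=11, L[11]='i', prepend. Next row=LF[11]=7
  step 12: row=7, L[7]='o', prepend. Next row=LF[7]=12
  step 13: row=12, L[12]='p', prepend. Next row=LF[12]=13
  step 14: row=13, L[13]='p', prepend. Next row=LF[13]=14
  step 15: row=14, L[14]='a', prepend. Next row=LF[14]=4
  step 16: row=4, L[4]='s', prepend. Next row=LF[4]=15
  step 17: row=15, L[15]='i', prepend. Next row=LF[15]=8
  step 18: row=8, L[8]='d', prepend. Next row=LF[8]=5
Reversed output: disappointmentT1Y$

Answer: disappointmentT1Y$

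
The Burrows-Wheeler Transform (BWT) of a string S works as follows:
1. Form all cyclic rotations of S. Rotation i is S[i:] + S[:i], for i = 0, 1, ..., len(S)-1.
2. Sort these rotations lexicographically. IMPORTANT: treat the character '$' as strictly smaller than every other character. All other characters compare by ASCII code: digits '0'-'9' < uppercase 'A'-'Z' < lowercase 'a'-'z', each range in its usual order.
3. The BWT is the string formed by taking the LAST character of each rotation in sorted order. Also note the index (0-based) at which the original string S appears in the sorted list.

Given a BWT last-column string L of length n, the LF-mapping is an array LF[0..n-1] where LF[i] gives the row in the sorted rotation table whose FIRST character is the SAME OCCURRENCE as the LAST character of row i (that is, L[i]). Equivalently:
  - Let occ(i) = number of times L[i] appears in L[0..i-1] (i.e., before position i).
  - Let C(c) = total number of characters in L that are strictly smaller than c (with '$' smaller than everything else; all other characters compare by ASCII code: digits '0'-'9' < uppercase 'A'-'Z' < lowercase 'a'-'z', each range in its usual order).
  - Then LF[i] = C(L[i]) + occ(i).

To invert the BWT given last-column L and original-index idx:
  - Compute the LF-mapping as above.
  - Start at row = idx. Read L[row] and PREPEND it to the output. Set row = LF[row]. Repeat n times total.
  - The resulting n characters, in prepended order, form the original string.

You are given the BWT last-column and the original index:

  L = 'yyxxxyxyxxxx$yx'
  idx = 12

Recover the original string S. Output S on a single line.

Answer: yxxyxxxxxxyyxy$

Derivation:
LF mapping: 10 11 1 2 3 12 4 13 5 6 7 8 0 14 9
Walk LF starting at row 12, prepending L[row]:
  step 1: row=12, L[12]='$', prepend. Next row=LF[12]=0
  step 2: row=0, L[0]='y', prepend. Next row=LF[0]=10
  step 3: row=10, L[10]='x', prepend. Next row=LF[10]=7
  step 4: row=7, L[7]='y', prepend. Next row=LF[7]=13
  step 5: row=13, L[13]='y', prepend. Next row=LF[13]=14
  step 6: row=14, L[14]='x', prepend. Next row=LF[14]=9
  step 7: row=9, L[9]='x', prepend. Next row=LF[9]=6
  step 8: row=6, L[6]='x', prepend. Next row=LF[6]=4
  step 9: row=4, L[4]='x', prepend. Next row=LF[4]=3
  step 10: row=3, L[3]='x', prepend. Next row=LF[3]=2
  step 11: row=2, L[2]='x', prepend. Next row=LF[2]=1
  step 12: row=1, L[1]='y', prepend. Next row=LF[1]=11
  step 13: row=11, L[11]='x', prepend. Next row=LF[11]=8
  step 14: row=8, L[8]='x', prepend. Next row=LF[8]=5
  step 15: row=5, L[5]='y', prepend. Next row=LF[5]=12
Reversed output: yxxyxxxxxxyyxy$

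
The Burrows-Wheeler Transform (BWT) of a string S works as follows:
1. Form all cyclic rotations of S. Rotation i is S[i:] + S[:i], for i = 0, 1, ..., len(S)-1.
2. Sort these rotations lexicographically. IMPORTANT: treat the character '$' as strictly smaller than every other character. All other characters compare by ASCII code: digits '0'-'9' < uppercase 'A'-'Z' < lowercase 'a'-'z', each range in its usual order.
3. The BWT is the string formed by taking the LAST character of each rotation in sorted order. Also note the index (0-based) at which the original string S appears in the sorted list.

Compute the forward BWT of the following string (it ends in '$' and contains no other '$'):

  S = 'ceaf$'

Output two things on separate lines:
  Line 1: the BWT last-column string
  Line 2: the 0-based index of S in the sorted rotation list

All 5 rotations (rotation i = S[i:]+S[:i]):
  rot[0] = ceaf$
  rot[1] = eaf$c
  rot[2] = af$ce
  rot[3] = f$cea
  rot[4] = $ceaf
Sorted (with $ < everything):
  sorted[0] = $ceaf  (last char: 'f')
  sorted[1] = af$ce  (last char: 'e')
  sorted[2] = ceaf$  (last char: '$')
  sorted[3] = eaf$c  (last char: 'c')
  sorted[4] = f$cea  (last char: 'a')
Last column: fe$ca
Original string S is at sorted index 2

Answer: fe$ca
2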